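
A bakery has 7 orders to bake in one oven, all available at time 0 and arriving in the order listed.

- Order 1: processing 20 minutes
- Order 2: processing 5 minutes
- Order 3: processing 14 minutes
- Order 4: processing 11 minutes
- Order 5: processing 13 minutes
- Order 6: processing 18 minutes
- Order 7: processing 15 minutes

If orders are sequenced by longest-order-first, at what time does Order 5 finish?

80

LPT (decreasing processing time): Order 1 Order 6 Order 7 Order 3 Order 5 Order 4 Order 2.
Order 1: 0→20
Order 6: 20→38
Order 7: 38→53
Order 3: 53→67
Order 5: 67→80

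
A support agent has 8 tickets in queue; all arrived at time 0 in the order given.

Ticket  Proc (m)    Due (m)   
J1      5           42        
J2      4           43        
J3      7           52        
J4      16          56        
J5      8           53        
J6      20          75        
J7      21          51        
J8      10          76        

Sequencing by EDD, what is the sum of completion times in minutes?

359

EDD (increasing due date): J1 J2 J7 J3 J5 J4 J6 J8.
J1: 0→5
J2: 5→9
J7: 9→30
J3: 30→37
J5: 37→45
J4: 45→61
J6: 61→81
J8: 81→91
Sum = 5+9+30+37+45+61+81+91 = 359.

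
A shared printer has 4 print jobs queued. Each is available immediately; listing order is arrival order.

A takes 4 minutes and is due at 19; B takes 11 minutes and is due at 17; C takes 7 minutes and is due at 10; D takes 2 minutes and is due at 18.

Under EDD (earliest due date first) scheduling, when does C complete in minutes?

EDD (increasing due date): C B D A.
C: 0→7

7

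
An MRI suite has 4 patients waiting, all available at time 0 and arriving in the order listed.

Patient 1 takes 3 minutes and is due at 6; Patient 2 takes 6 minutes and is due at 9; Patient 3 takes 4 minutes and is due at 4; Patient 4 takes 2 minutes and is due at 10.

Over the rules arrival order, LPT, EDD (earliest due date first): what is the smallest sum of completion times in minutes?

39

FIFO (arrival order): Patient 1 Patient 2 Patient 3 Patient 4.
Patient 1: 0→3
Patient 2: 3→9
Patient 3: 9→13
Patient 4: 13→15
Sum = 3+9+13+15 = 40.
LPT (decreasing processing time): Patient 2 Patient 3 Patient 1 Patient 4.
Patient 2: 0→6
Patient 3: 6→10
Patient 1: 10→13
Patient 4: 13→15
Sum = 6+10+13+15 = 44.
EDD (increasing due date): Patient 3 Patient 1 Patient 2 Patient 4.
Patient 3: 0→4
Patient 1: 4→7
Patient 2: 7→13
Patient 4: 13→15
Sum = 4+7+13+15 = 39.
FIFO 40, LPT 44, EDD 39 → minimum 39.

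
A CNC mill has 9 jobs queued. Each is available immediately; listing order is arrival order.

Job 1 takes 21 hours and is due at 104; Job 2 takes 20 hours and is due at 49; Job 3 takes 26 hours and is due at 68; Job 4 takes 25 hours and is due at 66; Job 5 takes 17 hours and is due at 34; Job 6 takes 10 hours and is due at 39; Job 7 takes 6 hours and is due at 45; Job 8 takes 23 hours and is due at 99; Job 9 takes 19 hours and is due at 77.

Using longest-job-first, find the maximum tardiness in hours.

122

LPT (decreasing processing time): Job 3 Job 4 Job 8 Job 1 Job 2 Job 9 Job 5 Job 6 Job 7.
Job 3: 0→26, due 68, tardiness 0
Job 4: 26→51, due 66, tardiness 0
Job 8: 51→74, due 99, tardiness 0
Job 1: 74→95, due 104, tardiness 0
Job 2: 95→115, due 49, tardiness 66
Job 9: 115→134, due 77, tardiness 57
Job 5: 134→151, due 34, tardiness 117
Job 6: 151→161, due 39, tardiness 122
Job 7: 161→167, due 45, tardiness 122
Maximum = 122.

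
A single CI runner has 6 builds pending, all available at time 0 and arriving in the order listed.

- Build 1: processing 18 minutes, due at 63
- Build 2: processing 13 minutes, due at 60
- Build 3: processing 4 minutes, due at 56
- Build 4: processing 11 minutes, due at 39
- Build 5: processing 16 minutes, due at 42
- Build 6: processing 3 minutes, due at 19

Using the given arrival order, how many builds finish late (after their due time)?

3

FIFO (arrival order): Build 1 Build 2 Build 3 Build 4 Build 5 Build 6.
Build 1: 0→18, due 63, tardiness 0
Build 2: 18→31, due 60, tardiness 0
Build 3: 31→35, due 56, tardiness 0
Build 4: 35→46, due 39, tardiness 7
Build 5: 46→62, due 42, tardiness 20
Build 6: 62→65, due 19, tardiness 46
Late builds: 3.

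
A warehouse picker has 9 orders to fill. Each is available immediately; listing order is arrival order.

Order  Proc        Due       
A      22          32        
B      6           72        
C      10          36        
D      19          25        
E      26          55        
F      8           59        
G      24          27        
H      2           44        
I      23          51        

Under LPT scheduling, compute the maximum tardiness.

96

LPT (decreasing processing time): E G I A D C F B H.
E: 0→26, due 55, tardiness 0
G: 26→50, due 27, tardiness 23
I: 50→73, due 51, tardiness 22
A: 73→95, due 32, tardiness 63
D: 95→114, due 25, tardiness 89
C: 114→124, due 36, tardiness 88
F: 124→132, due 59, tardiness 73
B: 132→138, due 72, tardiness 66
H: 138→140, due 44, tardiness 96
Maximum = 96.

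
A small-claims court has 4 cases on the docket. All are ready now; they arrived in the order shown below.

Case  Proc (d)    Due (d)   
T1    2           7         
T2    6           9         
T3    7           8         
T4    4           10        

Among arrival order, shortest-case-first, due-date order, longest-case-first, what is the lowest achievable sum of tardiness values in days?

14

FIFO (arrival order): T1 T2 T3 T4.
T1: 0→2, due 7, tardiness 0
T2: 2→8, due 9, tardiness 0
T3: 8→15, due 8, tardiness 7
T4: 15→19, due 10, tardiness 9
Sum = 0+0+7+9 = 16.
SPT (increasing processing time): T1 T4 T2 T3.
T1: 0→2, due 7, tardiness 0
T4: 2→6, due 10, tardiness 0
T2: 6→12, due 9, tardiness 3
T3: 12→19, due 8, tardiness 11
Sum = 0+0+3+11 = 14.
EDD (increasing due date): T1 T3 T2 T4.
T1: 0→2, due 7, tardiness 0
T3: 2→9, due 8, tardiness 1
T2: 9→15, due 9, tardiness 6
T4: 15→19, due 10, tardiness 9
Sum = 0+1+6+9 = 16.
LPT (decreasing processing time): T3 T2 T4 T1.
T3: 0→7, due 8, tardiness 0
T2: 7→13, due 9, tardiness 4
T4: 13→17, due 10, tardiness 7
T1: 17→19, due 7, tardiness 12
Sum = 0+4+7+12 = 23.
FIFO 16, SPT 14, EDD 16, LPT 23 → minimum 14.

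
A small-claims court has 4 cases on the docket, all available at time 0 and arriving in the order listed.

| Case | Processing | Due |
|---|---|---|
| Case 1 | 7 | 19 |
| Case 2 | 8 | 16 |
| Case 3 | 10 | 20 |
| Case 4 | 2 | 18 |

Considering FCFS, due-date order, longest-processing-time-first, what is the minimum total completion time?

62

FIFO (arrival order): Case 1 Case 2 Case 3 Case 4.
Case 1: 0→7
Case 2: 7→15
Case 3: 15→25
Case 4: 25→27
Sum = 7+15+25+27 = 74.
EDD (increasing due date): Case 2 Case 4 Case 1 Case 3.
Case 2: 0→8
Case 4: 8→10
Case 1: 10→17
Case 3: 17→27
Sum = 8+10+17+27 = 62.
LPT (decreasing processing time): Case 3 Case 2 Case 1 Case 4.
Case 3: 0→10
Case 2: 10→18
Case 1: 18→25
Case 4: 25→27
Sum = 10+18+25+27 = 80.
FIFO 74, EDD 62, LPT 80 → minimum 62.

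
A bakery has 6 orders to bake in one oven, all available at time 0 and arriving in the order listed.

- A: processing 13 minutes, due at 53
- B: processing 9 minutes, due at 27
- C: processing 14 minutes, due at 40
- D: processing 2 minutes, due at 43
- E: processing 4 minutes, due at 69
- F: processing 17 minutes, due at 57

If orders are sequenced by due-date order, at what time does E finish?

EDD (increasing due date): B C D A F E.
B: 0→9
C: 9→23
D: 23→25
A: 25→38
F: 38→55
E: 55→59

59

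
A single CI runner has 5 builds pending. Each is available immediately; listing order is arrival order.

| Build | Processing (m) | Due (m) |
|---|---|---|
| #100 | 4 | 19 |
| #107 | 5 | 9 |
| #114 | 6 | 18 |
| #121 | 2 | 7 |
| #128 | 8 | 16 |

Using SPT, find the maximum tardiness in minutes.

SPT (increasing processing time): #121 #100 #107 #114 #128.
#121: 0→2, due 7, tardiness 0
#100: 2→6, due 19, tardiness 0
#107: 6→11, due 9, tardiness 2
#114: 11→17, due 18, tardiness 0
#128: 17→25, due 16, tardiness 9
Maximum = 9.

9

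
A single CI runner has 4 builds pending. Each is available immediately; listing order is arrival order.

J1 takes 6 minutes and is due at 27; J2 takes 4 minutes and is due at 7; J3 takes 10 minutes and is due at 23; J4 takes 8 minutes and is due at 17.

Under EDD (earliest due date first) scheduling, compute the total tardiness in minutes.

EDD (increasing due date): J2 J4 J3 J1.
J2: 0→4, due 7, tardiness 0
J4: 4→12, due 17, tardiness 0
J3: 12→22, due 23, tardiness 0
J1: 22→28, due 27, tardiness 1
Sum = 0+0+0+1 = 1.

1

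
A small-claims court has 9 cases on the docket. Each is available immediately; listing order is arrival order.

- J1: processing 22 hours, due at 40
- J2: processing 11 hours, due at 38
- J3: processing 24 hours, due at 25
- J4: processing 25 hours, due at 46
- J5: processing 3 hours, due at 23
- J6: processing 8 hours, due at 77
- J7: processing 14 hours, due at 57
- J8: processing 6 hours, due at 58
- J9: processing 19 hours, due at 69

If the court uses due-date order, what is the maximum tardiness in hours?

EDD (increasing due date): J5 J3 J2 J1 J4 J7 J8 J9 J6.
J5: 0→3, due 23, tardiness 0
J3: 3→27, due 25, tardiness 2
J2: 27→38, due 38, tardiness 0
J1: 38→60, due 40, tardiness 20
J4: 60→85, due 46, tardiness 39
J7: 85→99, due 57, tardiness 42
J8: 99→105, due 58, tardiness 47
J9: 105→124, due 69, tardiness 55
J6: 124→132, due 77, tardiness 55
Maximum = 55.

55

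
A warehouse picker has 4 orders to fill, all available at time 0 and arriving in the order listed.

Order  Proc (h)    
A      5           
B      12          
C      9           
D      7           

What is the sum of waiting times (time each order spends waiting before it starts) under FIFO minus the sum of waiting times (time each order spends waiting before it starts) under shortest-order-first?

10

FIFO (arrival order): A B C D.
A: waits 0, runs 0→5
B: waits 5, runs 5→17
C: waits 17, runs 17→26
D: waits 26, runs 26→33
Sum = 0+5+17+26 = 48.
SPT (increasing processing time): A D C B.
A: waits 0, runs 0→5
D: waits 5, runs 5→12
C: waits 12, runs 12→21
B: waits 21, runs 21→33
Sum = 0+5+12+21 = 38.
Difference = 48 − 38 = 10.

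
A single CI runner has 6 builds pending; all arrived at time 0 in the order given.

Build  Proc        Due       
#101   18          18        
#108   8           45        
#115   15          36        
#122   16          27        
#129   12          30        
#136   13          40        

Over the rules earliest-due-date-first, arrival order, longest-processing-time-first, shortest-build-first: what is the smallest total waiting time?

173

EDD (increasing due date): #101 #122 #129 #115 #136 #108.
#101: waits 0, runs 0→18
#122: waits 18, runs 18→34
#129: waits 34, runs 34→46
#115: waits 46, runs 46→61
#136: waits 61, runs 61→74
#108: waits 74, runs 74→82
Sum = 0+18+34+46+61+74 = 233.
FIFO (arrival order): #101 #108 #115 #122 #129 #136.
#101: waits 0, runs 0→18
#108: waits 18, runs 18→26
#115: waits 26, runs 26→41
#122: waits 41, runs 41→57
#129: waits 57, runs 57→69
#136: waits 69, runs 69→82
Sum = 0+18+26+41+57+69 = 211.
LPT (decreasing processing time): #101 #122 #115 #136 #129 #108.
#101: waits 0, runs 0→18
#122: waits 18, runs 18→34
#115: waits 34, runs 34→49
#136: waits 49, runs 49→62
#129: waits 62, runs 62→74
#108: waits 74, runs 74→82
Sum = 0+18+34+49+62+74 = 237.
SPT (increasing processing time): #108 #129 #136 #115 #122 #101.
#108: waits 0, runs 0→8
#129: waits 8, runs 8→20
#136: waits 20, runs 20→33
#115: waits 33, runs 33→48
#122: waits 48, runs 48→64
#101: waits 64, runs 64→82
Sum = 0+8+20+33+48+64 = 173.
EDD 233, FIFO 211, LPT 237, SPT 173 → minimum 173.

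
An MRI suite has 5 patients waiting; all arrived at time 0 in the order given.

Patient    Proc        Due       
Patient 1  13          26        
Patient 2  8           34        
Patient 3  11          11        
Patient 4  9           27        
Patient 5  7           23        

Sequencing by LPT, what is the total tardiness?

LPT (decreasing processing time): Patient 1 Patient 3 Patient 4 Patient 2 Patient 5.
Patient 1: 0→13, due 26, tardiness 0
Patient 3: 13→24, due 11, tardiness 13
Patient 4: 24→33, due 27, tardiness 6
Patient 2: 33→41, due 34, tardiness 7
Patient 5: 41→48, due 23, tardiness 25
Sum = 0+13+6+7+25 = 51.

51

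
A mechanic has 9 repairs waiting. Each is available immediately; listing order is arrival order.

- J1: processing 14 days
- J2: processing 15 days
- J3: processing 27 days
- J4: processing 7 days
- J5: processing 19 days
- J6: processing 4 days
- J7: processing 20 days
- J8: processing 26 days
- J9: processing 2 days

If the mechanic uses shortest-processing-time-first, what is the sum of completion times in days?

473

SPT (increasing processing time): J9 J6 J4 J1 J2 J5 J7 J8 J3.
J9: 0→2
J6: 2→6
J4: 6→13
J1: 13→27
J2: 27→42
J5: 42→61
J7: 61→81
J8: 81→107
J3: 107→134
Sum = 2+6+13+27+42+61+81+107+134 = 473.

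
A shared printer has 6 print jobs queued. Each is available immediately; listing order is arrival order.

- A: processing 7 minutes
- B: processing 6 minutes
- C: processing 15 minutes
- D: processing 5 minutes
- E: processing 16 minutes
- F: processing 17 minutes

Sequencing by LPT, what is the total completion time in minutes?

LPT (decreasing processing time): F E C A B D.
F: 0→17
E: 17→33
C: 33→48
A: 48→55
B: 55→61
D: 61→66
Sum = 17+33+48+55+61+66 = 280.

280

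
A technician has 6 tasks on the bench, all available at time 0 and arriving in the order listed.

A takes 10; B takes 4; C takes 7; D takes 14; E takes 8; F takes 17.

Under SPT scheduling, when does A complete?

SPT (increasing processing time): B C E A D F.
B: 0→4
C: 4→11
E: 11→19
A: 19→29

29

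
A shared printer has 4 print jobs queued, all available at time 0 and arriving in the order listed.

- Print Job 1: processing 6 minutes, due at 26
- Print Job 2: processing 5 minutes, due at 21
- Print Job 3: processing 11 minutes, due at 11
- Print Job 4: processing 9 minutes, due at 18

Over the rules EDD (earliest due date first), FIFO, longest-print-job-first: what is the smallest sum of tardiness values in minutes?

11

EDD (increasing due date): Print Job 3 Print Job 4 Print Job 2 Print Job 1.
Print Job 3: 0→11, due 11, tardiness 0
Print Job 4: 11→20, due 18, tardiness 2
Print Job 2: 20→25, due 21, tardiness 4
Print Job 1: 25→31, due 26, tardiness 5
Sum = 0+2+4+5 = 11.
FIFO (arrival order): Print Job 1 Print Job 2 Print Job 3 Print Job 4.
Print Job 1: 0→6, due 26, tardiness 0
Print Job 2: 6→11, due 21, tardiness 0
Print Job 3: 11→22, due 11, tardiness 11
Print Job 4: 22→31, due 18, tardiness 13
Sum = 0+0+11+13 = 24.
LPT (decreasing processing time): Print Job 3 Print Job 4 Print Job 1 Print Job 2.
Print Job 3: 0→11, due 11, tardiness 0
Print Job 4: 11→20, due 18, tardiness 2
Print Job 1: 20→26, due 26, tardiness 0
Print Job 2: 26→31, due 21, tardiness 10
Sum = 0+2+0+10 = 12.
EDD 11, FIFO 24, LPT 12 → minimum 11.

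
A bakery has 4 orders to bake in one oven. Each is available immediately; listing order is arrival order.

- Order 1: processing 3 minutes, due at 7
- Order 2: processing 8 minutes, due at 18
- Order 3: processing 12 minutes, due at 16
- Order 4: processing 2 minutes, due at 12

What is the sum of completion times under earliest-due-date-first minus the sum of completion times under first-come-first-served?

EDD (increasing due date): Order 1 Order 4 Order 3 Order 2.
Order 1: 0→3
Order 4: 3→5
Order 3: 5→17
Order 2: 17→25
Sum = 3+5+17+25 = 50.
FIFO (arrival order): Order 1 Order 2 Order 3 Order 4.
Order 1: 0→3
Order 2: 3→11
Order 3: 11→23
Order 4: 23→25
Sum = 3+11+23+25 = 62.
Difference = 50 − 62 = -12.

-12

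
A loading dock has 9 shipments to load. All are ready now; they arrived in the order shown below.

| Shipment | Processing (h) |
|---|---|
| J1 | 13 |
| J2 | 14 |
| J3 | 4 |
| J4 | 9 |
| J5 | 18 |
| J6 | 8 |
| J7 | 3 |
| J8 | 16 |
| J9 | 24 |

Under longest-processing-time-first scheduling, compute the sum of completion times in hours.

LPT (decreasing processing time): J9 J5 J8 J2 J1 J4 J6 J3 J7.
J9: 0→24
J5: 24→42
J8: 42→58
J2: 58→72
J1: 72→85
J4: 85→94
J6: 94→102
J3: 102→106
J7: 106→109
Sum = 24+42+58+72+85+94+102+106+109 = 692.

692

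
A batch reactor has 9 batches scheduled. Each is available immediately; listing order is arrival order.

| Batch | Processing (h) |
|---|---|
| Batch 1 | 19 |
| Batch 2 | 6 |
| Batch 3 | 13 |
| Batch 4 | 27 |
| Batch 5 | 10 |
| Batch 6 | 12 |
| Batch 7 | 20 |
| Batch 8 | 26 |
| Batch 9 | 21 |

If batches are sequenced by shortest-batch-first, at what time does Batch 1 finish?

60

SPT (increasing processing time): Batch 2 Batch 5 Batch 6 Batch 3 Batch 1 Batch 7 Batch 9 Batch 8 Batch 4.
Batch 2: 0→6
Batch 5: 6→16
Batch 6: 16→28
Batch 3: 28→41
Batch 1: 41→60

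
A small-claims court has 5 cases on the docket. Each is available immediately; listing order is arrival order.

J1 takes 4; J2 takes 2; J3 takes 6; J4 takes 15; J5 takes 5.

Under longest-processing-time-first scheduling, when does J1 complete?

30

LPT (decreasing processing time): J4 J3 J5 J1 J2.
J4: 0→15
J3: 15→21
J5: 21→26
J1: 26→30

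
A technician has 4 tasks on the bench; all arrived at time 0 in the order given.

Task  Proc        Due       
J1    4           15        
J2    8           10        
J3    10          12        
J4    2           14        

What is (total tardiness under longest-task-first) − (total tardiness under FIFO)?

LPT (decreasing processing time): J3 J2 J1 J4.
J3: 0→10, due 12, tardiness 0
J2: 10→18, due 10, tardiness 8
J1: 18→22, due 15, tardiness 7
J4: 22→24, due 14, tardiness 10
Sum = 0+8+7+10 = 25.
FIFO (arrival order): J1 J2 J3 J4.
J1: 0→4, due 15, tardiness 0
J2: 4→12, due 10, tardiness 2
J3: 12→22, due 12, tardiness 10
J4: 22→24, due 14, tardiness 10
Sum = 0+2+10+10 = 22.
Difference = 25 − 22 = 3.

3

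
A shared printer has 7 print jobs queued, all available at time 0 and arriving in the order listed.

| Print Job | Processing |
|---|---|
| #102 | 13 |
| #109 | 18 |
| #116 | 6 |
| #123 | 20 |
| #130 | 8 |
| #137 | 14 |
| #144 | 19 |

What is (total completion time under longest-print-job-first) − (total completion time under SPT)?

138

LPT (decreasing processing time): #123 #144 #109 #137 #102 #130 #116.
#123: 0→20
#144: 20→39
#109: 39→57
#137: 57→71
#102: 71→84
#130: 84→92
#116: 92→98
Sum = 20+39+57+71+84+92+98 = 461.
SPT (increasing processing time): #116 #130 #102 #137 #109 #144 #123.
#116: 0→6
#130: 6→14
#102: 14→27
#137: 27→41
#109: 41→59
#144: 59→78
#123: 78→98
Sum = 6+14+27+41+59+78+98 = 323.
Difference = 461 − 323 = 138.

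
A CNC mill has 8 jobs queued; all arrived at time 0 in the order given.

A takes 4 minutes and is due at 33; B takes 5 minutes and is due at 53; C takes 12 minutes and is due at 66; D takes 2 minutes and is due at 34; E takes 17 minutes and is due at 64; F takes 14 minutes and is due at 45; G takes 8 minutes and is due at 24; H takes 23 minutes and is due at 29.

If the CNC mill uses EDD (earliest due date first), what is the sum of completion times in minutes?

EDD (increasing due date): G H A D F B E C.
G: 0→8
H: 8→31
A: 31→35
D: 35→37
F: 37→51
B: 51→56
E: 56→73
C: 73→85
Sum = 8+31+35+37+51+56+73+85 = 376.

376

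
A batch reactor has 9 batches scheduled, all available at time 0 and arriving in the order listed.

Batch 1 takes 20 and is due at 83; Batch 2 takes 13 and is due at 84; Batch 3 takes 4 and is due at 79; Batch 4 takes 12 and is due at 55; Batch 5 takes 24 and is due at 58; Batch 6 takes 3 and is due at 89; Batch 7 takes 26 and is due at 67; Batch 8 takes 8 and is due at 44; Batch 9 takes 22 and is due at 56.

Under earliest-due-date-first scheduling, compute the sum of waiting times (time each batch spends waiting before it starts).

EDD (increasing due date): Batch 8 Batch 4 Batch 9 Batch 5 Batch 7 Batch 3 Batch 1 Batch 2 Batch 6.
Batch 8: waits 0, runs 0→8
Batch 4: waits 8, runs 8→20
Batch 9: waits 20, runs 20→42
Batch 5: waits 42, runs 42→66
Batch 7: waits 66, runs 66→92
Batch 3: waits 92, runs 92→96
Batch 1: waits 96, runs 96→116
Batch 2: waits 116, runs 116→129
Batch 6: waits 129, runs 129→132
Sum = 0+8+20+42+66+92+96+116+129 = 569.

569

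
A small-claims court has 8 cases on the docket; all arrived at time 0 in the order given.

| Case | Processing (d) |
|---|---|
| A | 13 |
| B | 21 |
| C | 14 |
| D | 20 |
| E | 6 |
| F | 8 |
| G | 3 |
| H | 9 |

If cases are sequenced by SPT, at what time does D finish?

73

SPT (increasing processing time): G E F H A C D B.
G: 0→3
E: 3→9
F: 9→17
H: 17→26
A: 26→39
C: 39→53
D: 53→73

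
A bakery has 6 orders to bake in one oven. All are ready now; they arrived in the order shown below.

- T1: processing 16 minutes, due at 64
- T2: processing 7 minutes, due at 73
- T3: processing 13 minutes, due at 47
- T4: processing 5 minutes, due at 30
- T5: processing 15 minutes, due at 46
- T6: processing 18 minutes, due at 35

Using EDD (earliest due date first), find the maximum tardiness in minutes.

4

EDD (increasing due date): T4 T6 T5 T3 T1 T2.
T4: 0→5, due 30, tardiness 0
T6: 5→23, due 35, tardiness 0
T5: 23→38, due 46, tardiness 0
T3: 38→51, due 47, tardiness 4
T1: 51→67, due 64, tardiness 3
T2: 67→74, due 73, tardiness 1
Maximum = 4.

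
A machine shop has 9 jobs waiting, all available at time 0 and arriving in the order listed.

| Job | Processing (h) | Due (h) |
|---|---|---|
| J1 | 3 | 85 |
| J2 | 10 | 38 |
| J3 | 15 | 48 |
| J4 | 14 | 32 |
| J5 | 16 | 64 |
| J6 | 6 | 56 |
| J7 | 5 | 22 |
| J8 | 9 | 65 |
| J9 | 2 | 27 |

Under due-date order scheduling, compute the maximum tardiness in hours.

EDD (increasing due date): J7 J9 J4 J2 J3 J6 J5 J8 J1.
J7: 0→5, due 22, tardiness 0
J9: 5→7, due 27, tardiness 0
J4: 7→21, due 32, tardiness 0
J2: 21→31, due 38, tardiness 0
J3: 31→46, due 48, tardiness 0
J6: 46→52, due 56, tardiness 0
J5: 52→68, due 64, tardiness 4
J8: 68→77, due 65, tardiness 12
J1: 77→80, due 85, tardiness 0
Maximum = 12.

12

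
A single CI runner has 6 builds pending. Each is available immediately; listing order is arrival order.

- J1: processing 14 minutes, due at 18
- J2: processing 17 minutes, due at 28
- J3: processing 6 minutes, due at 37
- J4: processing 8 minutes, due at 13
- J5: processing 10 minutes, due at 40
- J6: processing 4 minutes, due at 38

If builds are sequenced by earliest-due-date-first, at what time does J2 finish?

EDD (increasing due date): J4 J1 J2 J3 J6 J5.
J4: 0→8
J1: 8→22
J2: 22→39

39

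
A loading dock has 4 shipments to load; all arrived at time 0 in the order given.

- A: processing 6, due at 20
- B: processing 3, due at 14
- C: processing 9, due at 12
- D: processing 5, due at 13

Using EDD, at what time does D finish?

14

EDD (increasing due date): C D B A.
C: 0→9
D: 9→14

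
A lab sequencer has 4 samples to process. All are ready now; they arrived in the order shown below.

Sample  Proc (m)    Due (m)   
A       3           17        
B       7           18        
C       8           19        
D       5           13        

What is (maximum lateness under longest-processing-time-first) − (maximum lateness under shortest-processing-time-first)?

3

LPT (decreasing processing time): C B D A.
C: 0→8, due 19, lateness -11
B: 8→15, due 18, lateness -3
D: 15→20, due 13, lateness 7
A: 20→23, due 17, lateness 6
Maximum = 7.
SPT (increasing processing time): A D B C.
A: 0→3, due 17, lateness -14
D: 3→8, due 13, lateness -5
B: 8→15, due 18, lateness -3
C: 15→23, due 19, lateness 4
Maximum = 4.
Difference = 7 − 4 = 3.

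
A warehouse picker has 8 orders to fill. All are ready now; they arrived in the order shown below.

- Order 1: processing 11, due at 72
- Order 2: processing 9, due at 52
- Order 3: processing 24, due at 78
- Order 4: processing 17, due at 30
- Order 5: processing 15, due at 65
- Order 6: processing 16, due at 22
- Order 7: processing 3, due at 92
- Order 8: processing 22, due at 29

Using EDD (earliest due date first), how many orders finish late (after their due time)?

7

EDD (increasing due date): Order 6 Order 8 Order 4 Order 2 Order 5 Order 1 Order 3 Order 7.
Order 6: 0→16, due 22, tardiness 0
Order 8: 16→38, due 29, tardiness 9
Order 4: 38→55, due 30, tardiness 25
Order 2: 55→64, due 52, tardiness 12
Order 5: 64→79, due 65, tardiness 14
Order 1: 79→90, due 72, tardiness 18
Order 3: 90→114, due 78, tardiness 36
Order 7: 114→117, due 92, tardiness 25
Late orders: 7.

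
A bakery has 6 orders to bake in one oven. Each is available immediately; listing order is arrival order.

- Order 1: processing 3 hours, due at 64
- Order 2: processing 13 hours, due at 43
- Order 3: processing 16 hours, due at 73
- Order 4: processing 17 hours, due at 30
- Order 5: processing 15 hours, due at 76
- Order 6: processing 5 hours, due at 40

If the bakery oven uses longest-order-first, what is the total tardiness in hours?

LPT (decreasing processing time): Order 4 Order 3 Order 5 Order 2 Order 6 Order 1.
Order 4: 0→17, due 30, tardiness 0
Order 3: 17→33, due 73, tardiness 0
Order 5: 33→48, due 76, tardiness 0
Order 2: 48→61, due 43, tardiness 18
Order 6: 61→66, due 40, tardiness 26
Order 1: 66→69, due 64, tardiness 5
Sum = 0+0+0+18+26+5 = 49.

49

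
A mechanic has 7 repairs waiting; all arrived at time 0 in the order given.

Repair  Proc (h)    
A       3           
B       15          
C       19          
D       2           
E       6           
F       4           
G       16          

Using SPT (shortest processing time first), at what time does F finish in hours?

9

SPT (increasing processing time): D A F E B G C.
D: 0→2
A: 2→5
F: 5→9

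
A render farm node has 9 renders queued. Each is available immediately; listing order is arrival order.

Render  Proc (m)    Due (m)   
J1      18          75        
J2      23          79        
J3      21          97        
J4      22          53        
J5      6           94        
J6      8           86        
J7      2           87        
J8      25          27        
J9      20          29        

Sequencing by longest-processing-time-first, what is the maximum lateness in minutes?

82

LPT (decreasing processing time): J8 J2 J4 J3 J9 J1 J6 J5 J7.
J8: 0→25, due 27, lateness -2
J2: 25→48, due 79, lateness -31
J4: 48→70, due 53, lateness 17
J3: 70→91, due 97, lateness -6
J9: 91→111, due 29, lateness 82
J1: 111→129, due 75, lateness 54
J6: 129→137, due 86, lateness 51
J5: 137→143, due 94, lateness 49
J7: 143→145, due 87, lateness 58
Maximum = 82.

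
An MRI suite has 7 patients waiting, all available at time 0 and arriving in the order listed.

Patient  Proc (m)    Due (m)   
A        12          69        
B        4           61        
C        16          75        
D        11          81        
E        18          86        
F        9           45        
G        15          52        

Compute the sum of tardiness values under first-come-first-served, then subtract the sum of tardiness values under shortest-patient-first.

58

FIFO (arrival order): A B C D E F G.
A: 0→12, due 69, tardiness 0
B: 12→16, due 61, tardiness 0
C: 16→32, due 75, tardiness 0
D: 32→43, due 81, tardiness 0
E: 43→61, due 86, tardiness 0
F: 61→70, due 45, tardiness 25
G: 70→85, due 52, tardiness 33
Sum = 0+0+0+0+0+25+33 = 58.
SPT (increasing processing time): B F D A G C E.
B: 0→4, due 61, tardiness 0
F: 4→13, due 45, tardiness 0
D: 13→24, due 81, tardiness 0
A: 24→36, due 69, tardiness 0
G: 36→51, due 52, tardiness 0
C: 51→67, due 75, tardiness 0
E: 67→85, due 86, tardiness 0
Sum = 0+0+0+0+0+0+0 = 0.
Difference = 58 − 0 = 58.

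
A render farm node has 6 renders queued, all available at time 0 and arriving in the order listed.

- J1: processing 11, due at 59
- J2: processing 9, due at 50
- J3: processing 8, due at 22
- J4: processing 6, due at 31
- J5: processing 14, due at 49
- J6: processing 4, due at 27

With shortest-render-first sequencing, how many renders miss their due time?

SPT (increasing processing time): J6 J4 J3 J2 J1 J5.
J6: 0→4, due 27, tardiness 0
J4: 4→10, due 31, tardiness 0
J3: 10→18, due 22, tardiness 0
J2: 18→27, due 50, tardiness 0
J1: 27→38, due 59, tardiness 0
J5: 38→52, due 49, tardiness 3
Late renders: 1.

1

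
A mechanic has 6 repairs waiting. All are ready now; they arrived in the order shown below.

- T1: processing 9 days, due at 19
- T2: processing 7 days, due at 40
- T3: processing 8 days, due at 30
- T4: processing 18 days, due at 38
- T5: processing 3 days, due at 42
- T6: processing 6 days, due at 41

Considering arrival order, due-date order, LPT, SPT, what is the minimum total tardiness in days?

17

FIFO (arrival order): T1 T2 T3 T4 T5 T6.
T1: 0→9, due 19, tardiness 0
T2: 9→16, due 40, tardiness 0
T3: 16→24, due 30, tardiness 0
T4: 24→42, due 38, tardiness 4
T5: 42→45, due 42, tardiness 3
T6: 45→51, due 41, tardiness 10
Sum = 0+0+0+4+3+10 = 17.
EDD (increasing due date): T1 T3 T4 T2 T6 T5.
T1: 0→9, due 19, tardiness 0
T3: 9→17, due 30, tardiness 0
T4: 17→35, due 38, tardiness 0
T2: 35→42, due 40, tardiness 2
T6: 42→48, due 41, tardiness 7
T5: 48→51, due 42, tardiness 9
Sum = 0+0+0+2+7+9 = 18.
LPT (decreasing processing time): T4 T1 T3 T2 T6 T5.
T4: 0→18, due 38, tardiness 0
T1: 18→27, due 19, tardiness 8
T3: 27→35, due 30, tardiness 5
T2: 35→42, due 40, tardiness 2
T6: 42→48, due 41, tardiness 7
T5: 48→51, due 42, tardiness 9
Sum = 0+8+5+2+7+9 = 31.
SPT (increasing processing time): T5 T6 T2 T3 T1 T4.
T5: 0→3, due 42, tardiness 0
T6: 3→9, due 41, tardiness 0
T2: 9→16, due 40, tardiness 0
T3: 16→24, due 30, tardiness 0
T1: 24→33, due 19, tardiness 14
T4: 33→51, due 38, tardiness 13
Sum = 0+0+0+0+14+13 = 27.
FIFO 17, EDD 18, LPT 31, SPT 27 → minimum 17.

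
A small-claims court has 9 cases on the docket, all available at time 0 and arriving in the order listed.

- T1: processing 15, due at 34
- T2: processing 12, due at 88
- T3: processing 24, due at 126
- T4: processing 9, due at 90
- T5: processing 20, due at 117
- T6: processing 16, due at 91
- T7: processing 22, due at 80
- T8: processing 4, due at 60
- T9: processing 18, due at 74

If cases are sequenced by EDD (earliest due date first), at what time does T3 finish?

140

EDD (increasing due date): T1 T8 T9 T7 T2 T4 T6 T5 T3.
T1: 0→15
T8: 15→19
T9: 19→37
T7: 37→59
T2: 59→71
T4: 71→80
T6: 80→96
T5: 96→116
T3: 116→140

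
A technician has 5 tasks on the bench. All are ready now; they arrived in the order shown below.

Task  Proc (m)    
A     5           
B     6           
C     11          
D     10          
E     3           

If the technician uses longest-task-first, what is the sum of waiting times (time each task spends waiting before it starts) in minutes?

LPT (decreasing processing time): C D B A E.
C: waits 0, runs 0→11
D: waits 11, runs 11→21
B: waits 21, runs 21→27
A: waits 27, runs 27→32
E: waits 32, runs 32→35
Sum = 0+11+21+27+32 = 91.

91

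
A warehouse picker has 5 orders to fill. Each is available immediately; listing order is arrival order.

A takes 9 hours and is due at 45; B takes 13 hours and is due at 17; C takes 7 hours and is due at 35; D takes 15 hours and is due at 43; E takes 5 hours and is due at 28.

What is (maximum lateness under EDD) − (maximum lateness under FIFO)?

EDD (increasing due date): B E C D A.
B: 0→13, due 17, lateness -4
E: 13→18, due 28, lateness -10
C: 18→25, due 35, lateness -10
D: 25→40, due 43, lateness -3
A: 40→49, due 45, lateness 4
Maximum = 4.
FIFO (arrival order): A B C D E.
A: 0→9, due 45, lateness -36
B: 9→22, due 17, lateness 5
C: 22→29, due 35, lateness -6
D: 29→44, due 43, lateness 1
E: 44→49, due 28, lateness 21
Maximum = 21.
Difference = 4 − 21 = -17.

-17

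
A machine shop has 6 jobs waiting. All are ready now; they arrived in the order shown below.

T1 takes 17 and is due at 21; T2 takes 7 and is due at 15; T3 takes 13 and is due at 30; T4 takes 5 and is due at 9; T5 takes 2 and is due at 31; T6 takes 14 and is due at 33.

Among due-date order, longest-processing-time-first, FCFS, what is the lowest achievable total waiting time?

EDD (increasing due date): T4 T2 T1 T3 T5 T6.
T4: waits 0, runs 0→5
T2: waits 5, runs 5→12
T1: waits 12, runs 12→29
T3: waits 29, runs 29→42
T5: waits 42, runs 42→44
T6: waits 44, runs 44→58
Sum = 0+5+12+29+42+44 = 132.
LPT (decreasing processing time): T1 T6 T3 T2 T4 T5.
T1: waits 0, runs 0→17
T6: waits 17, runs 17→31
T3: waits 31, runs 31→44
T2: waits 44, runs 44→51
T4: waits 51, runs 51→56
T5: waits 56, runs 56→58
Sum = 0+17+31+44+51+56 = 199.
FIFO (arrival order): T1 T2 T3 T4 T5 T6.
T1: waits 0, runs 0→17
T2: waits 17, runs 17→24
T3: waits 24, runs 24→37
T4: waits 37, runs 37→42
T5: waits 42, runs 42→44
T6: waits 44, runs 44→58
Sum = 0+17+24+37+42+44 = 164.
EDD 132, LPT 199, FIFO 164 → minimum 132.

132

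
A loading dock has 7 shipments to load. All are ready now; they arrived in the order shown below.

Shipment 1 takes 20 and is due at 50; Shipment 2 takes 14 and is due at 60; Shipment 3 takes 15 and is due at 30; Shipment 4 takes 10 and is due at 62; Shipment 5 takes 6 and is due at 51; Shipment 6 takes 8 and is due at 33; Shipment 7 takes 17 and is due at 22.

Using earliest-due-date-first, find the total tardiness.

EDD (increasing due date): Shipment 7 Shipment 3 Shipment 6 Shipment 1 Shipment 5 Shipment 2 Shipment 4.
Shipment 7: 0→17, due 22, tardiness 0
Shipment 3: 17→32, due 30, tardiness 2
Shipment 6: 32→40, due 33, tardiness 7
Shipment 1: 40→60, due 50, tardiness 10
Shipment 5: 60→66, due 51, tardiness 15
Shipment 2: 66→80, due 60, tardiness 20
Shipment 4: 80→90, due 62, tardiness 28
Sum = 0+2+7+10+15+20+28 = 82.

82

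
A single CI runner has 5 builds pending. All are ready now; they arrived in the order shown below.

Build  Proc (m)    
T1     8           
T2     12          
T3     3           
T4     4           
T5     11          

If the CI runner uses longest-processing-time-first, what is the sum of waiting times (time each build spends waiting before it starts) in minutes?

LPT (decreasing processing time): T2 T5 T1 T4 T3.
T2: waits 0, runs 0→12
T5: waits 12, runs 12→23
T1: waits 23, runs 23→31
T4: waits 31, runs 31→35
T3: waits 35, runs 35→38
Sum = 0+12+23+31+35 = 101.

101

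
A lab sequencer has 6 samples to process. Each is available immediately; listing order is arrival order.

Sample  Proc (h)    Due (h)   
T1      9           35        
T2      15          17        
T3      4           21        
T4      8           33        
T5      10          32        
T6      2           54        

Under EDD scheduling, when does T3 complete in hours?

19

EDD (increasing due date): T2 T3 T5 T4 T1 T6.
T2: 0→15
T3: 15→19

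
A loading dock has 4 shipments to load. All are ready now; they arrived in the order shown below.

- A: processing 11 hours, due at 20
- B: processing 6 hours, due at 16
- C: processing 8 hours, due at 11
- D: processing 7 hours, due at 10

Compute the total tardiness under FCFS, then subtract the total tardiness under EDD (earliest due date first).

FIFO (arrival order): A B C D.
A: 0→11, due 20, tardiness 0
B: 11→17, due 16, tardiness 1
C: 17→25, due 11, tardiness 14
D: 25→32, due 10, tardiness 22
Sum = 0+1+14+22 = 37.
EDD (increasing due date): D C B A.
D: 0→7, due 10, tardiness 0
C: 7→15, due 11, tardiness 4
B: 15→21, due 16, tardiness 5
A: 21→32, due 20, tardiness 12
Sum = 0+4+5+12 = 21.
Difference = 37 − 21 = 16.

16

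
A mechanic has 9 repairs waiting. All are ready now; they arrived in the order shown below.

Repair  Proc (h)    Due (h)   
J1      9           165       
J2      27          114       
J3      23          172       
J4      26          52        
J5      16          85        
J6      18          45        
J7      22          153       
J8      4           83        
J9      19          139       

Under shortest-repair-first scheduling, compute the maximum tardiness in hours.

SPT (increasing processing time): J8 J1 J5 J6 J9 J7 J3 J4 J2.
J8: 0→4, due 83, tardiness 0
J1: 4→13, due 165, tardiness 0
J5: 13→29, due 85, tardiness 0
J6: 29→47, due 45, tardiness 2
J9: 47→66, due 139, tardiness 0
J7: 66→88, due 153, tardiness 0
J3: 88→111, due 172, tardiness 0
J4: 111→137, due 52, tardiness 85
J2: 137→164, due 114, tardiness 50
Maximum = 85.

85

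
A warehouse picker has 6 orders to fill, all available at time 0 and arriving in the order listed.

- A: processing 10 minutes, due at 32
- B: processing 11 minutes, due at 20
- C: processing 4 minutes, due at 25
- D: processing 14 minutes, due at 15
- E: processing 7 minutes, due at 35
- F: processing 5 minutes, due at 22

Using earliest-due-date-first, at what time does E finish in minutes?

51

EDD (increasing due date): D B F C A E.
D: 0→14
B: 14→25
F: 25→30
C: 30→34
A: 34→44
E: 44→51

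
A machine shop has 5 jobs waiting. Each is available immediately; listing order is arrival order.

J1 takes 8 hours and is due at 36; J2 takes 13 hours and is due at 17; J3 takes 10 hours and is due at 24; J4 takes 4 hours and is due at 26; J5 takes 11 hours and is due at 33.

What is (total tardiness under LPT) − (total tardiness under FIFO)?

3

LPT (decreasing processing time): J2 J5 J3 J1 J4.
J2: 0→13, due 17, tardiness 0
J5: 13→24, due 33, tardiness 0
J3: 24→34, due 24, tardiness 10
J1: 34→42, due 36, tardiness 6
J4: 42→46, due 26, tardiness 20
Sum = 0+0+10+6+20 = 36.
FIFO (arrival order): J1 J2 J3 J4 J5.
J1: 0→8, due 36, tardiness 0
J2: 8→21, due 17, tardiness 4
J3: 21→31, due 24, tardiness 7
J4: 31→35, due 26, tardiness 9
J5: 35→46, due 33, tardiness 13
Sum = 0+4+7+9+13 = 33.
Difference = 36 − 33 = 3.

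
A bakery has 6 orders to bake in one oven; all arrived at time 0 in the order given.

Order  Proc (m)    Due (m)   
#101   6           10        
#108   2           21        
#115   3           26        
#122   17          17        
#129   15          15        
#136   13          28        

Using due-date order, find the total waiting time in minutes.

148

EDD (increasing due date): #101 #129 #122 #108 #115 #136.
#101: waits 0, runs 0→6
#129: waits 6, runs 6→21
#122: waits 21, runs 21→38
#108: waits 38, runs 38→40
#115: waits 40, runs 40→43
#136: waits 43, runs 43→56
Sum = 0+6+21+38+40+43 = 148.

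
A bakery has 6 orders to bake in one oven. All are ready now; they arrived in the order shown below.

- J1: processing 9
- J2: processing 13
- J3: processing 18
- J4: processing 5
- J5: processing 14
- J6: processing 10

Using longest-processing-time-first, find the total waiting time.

LPT (decreasing processing time): J3 J5 J2 J6 J1 J4.
J3: waits 0, runs 0→18
J5: waits 18, runs 18→32
J2: waits 32, runs 32→45
J6: waits 45, runs 45→55
J1: waits 55, runs 55→64
J4: waits 64, runs 64→69
Sum = 0+18+32+45+55+64 = 214.

214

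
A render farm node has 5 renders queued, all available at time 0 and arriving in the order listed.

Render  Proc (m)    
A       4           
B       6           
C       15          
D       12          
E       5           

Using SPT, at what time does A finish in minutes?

4

SPT (increasing processing time): A E B D C.
A: 0→4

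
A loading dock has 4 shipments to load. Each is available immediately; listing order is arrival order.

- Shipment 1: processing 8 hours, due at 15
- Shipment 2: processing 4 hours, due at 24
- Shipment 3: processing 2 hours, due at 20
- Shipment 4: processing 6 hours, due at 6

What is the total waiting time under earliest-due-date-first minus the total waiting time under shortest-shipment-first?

16

EDD (increasing due date): Shipment 4 Shipment 1 Shipment 3 Shipment 2.
Shipment 4: waits 0, runs 0→6
Shipment 1: waits 6, runs 6→14
Shipment 3: waits 14, runs 14→16
Shipment 2: waits 16, runs 16→20
Sum = 0+6+14+16 = 36.
SPT (increasing processing time): Shipment 3 Shipment 2 Shipment 4 Shipment 1.
Shipment 3: waits 0, runs 0→2
Shipment 2: waits 2, runs 2→6
Shipment 4: waits 6, runs 6→12
Shipment 1: waits 12, runs 12→20
Sum = 0+2+6+12 = 20.
Difference = 36 − 20 = 16.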